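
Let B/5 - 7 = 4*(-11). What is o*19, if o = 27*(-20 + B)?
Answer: -105165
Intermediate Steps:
B = -185 (B = 35 + 5*(4*(-11)) = 35 + 5*(-44) = 35 - 220 = -185)
o = -5535 (o = 27*(-20 - 185) = 27*(-205) = -5535)
o*19 = -5535*19 = -105165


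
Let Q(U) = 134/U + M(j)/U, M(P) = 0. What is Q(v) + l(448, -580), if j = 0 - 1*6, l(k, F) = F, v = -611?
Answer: -354514/611 ≈ -580.22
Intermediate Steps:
j = -6 (j = 0 - 6 = -6)
Q(U) = 134/U (Q(U) = 134/U + 0/U = 134/U + 0 = 134/U)
Q(v) + l(448, -580) = 134/(-611) - 580 = 134*(-1/611) - 580 = -134/611 - 580 = -354514/611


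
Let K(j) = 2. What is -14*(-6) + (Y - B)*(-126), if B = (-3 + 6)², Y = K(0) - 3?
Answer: 1344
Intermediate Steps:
Y = -1 (Y = 2 - 3 = -1)
B = 9 (B = 3² = 9)
-14*(-6) + (Y - B)*(-126) = -14*(-6) + (-1 - 1*9)*(-126) = 84 + (-1 - 9)*(-126) = 84 - 10*(-126) = 84 + 1260 = 1344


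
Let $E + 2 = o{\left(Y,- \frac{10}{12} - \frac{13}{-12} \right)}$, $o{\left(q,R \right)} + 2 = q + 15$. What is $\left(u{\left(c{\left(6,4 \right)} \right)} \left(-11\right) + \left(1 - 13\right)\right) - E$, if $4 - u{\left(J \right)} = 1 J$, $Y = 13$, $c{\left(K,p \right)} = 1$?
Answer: $-69$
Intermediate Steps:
$o{\left(q,R \right)} = 13 + q$ ($o{\left(q,R \right)} = -2 + \left(q + 15\right) = -2 + \left(15 + q\right) = 13 + q$)
$u{\left(J \right)} = 4 - J$ ($u{\left(J \right)} = 4 - 1 J = 4 - J$)
$E = 24$ ($E = -2 + \left(13 + 13\right) = -2 + 26 = 24$)
$\left(u{\left(c{\left(6,4 \right)} \right)} \left(-11\right) + \left(1 - 13\right)\right) - E = \left(\left(4 - 1\right) \left(-11\right) + \left(1 - 13\right)\right) - 24 = \left(\left(4 - 1\right) \left(-11\right) - 12\right) - 24 = \left(3 \left(-11\right) - 12\right) - 24 = \left(-33 - 12\right) - 24 = -45 - 24 = -69$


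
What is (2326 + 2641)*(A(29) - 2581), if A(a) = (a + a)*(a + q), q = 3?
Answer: -3601075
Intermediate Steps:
A(a) = 2*a*(3 + a) (A(a) = (a + a)*(a + 3) = (2*a)*(3 + a) = 2*a*(3 + a))
(2326 + 2641)*(A(29) - 2581) = (2326 + 2641)*(2*29*(3 + 29) - 2581) = 4967*(2*29*32 - 2581) = 4967*(1856 - 2581) = 4967*(-725) = -3601075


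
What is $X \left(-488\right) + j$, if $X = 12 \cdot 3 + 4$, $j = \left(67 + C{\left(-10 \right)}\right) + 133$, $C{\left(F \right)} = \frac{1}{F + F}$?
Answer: $- \frac{386401}{20} \approx -19320.0$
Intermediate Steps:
$C{\left(F \right)} = \frac{1}{2 F}$
$j = \frac{3999}{20}$ ($j = \left(67 + \frac{1}{2 \left(-10\right)}\right) + 133 = \left(67 + \frac{1}{2} \left(- \frac{1}{10}\right)\right) + 133 = \left(67 - \frac{1}{20}\right) + 133 = \frac{1339}{20} + 133 = \frac{3999}{20} \approx 199.95$)
$X = 40$ ($X = 36 + 4 = 40$)
$X \left(-488\right) + j = 40 \left(-488\right) + \frac{3999}{20} = -19520 + \frac{3999}{20} = - \frac{386401}{20}$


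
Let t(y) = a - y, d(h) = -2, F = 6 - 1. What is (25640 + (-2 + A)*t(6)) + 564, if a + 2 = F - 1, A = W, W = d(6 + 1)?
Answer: 26220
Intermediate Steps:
F = 5
W = -2
A = -2
a = 2 (a = -2 + (5 - 1) = -2 + 4 = 2)
t(y) = 2 - y
(25640 + (-2 + A)*t(6)) + 564 = (25640 + (-2 - 2)*(2 - 1*6)) + 564 = (25640 - 4*(2 - 6)) + 564 = (25640 - 4*(-4)) + 564 = (25640 + 16) + 564 = 25656 + 564 = 26220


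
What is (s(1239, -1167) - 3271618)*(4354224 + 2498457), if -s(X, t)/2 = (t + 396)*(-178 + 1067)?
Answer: -13025438991180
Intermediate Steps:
s(X, t) = -704088 - 1778*t (s(X, t) = -2*(t + 396)*(-178 + 1067) = -2*(396 + t)*889 = -2*(352044 + 889*t) = -704088 - 1778*t)
(s(1239, -1167) - 3271618)*(4354224 + 2498457) = ((-704088 - 1778*(-1167)) - 3271618)*(4354224 + 2498457) = ((-704088 + 2074926) - 3271618)*6852681 = (1370838 - 3271618)*6852681 = -1900780*6852681 = -13025438991180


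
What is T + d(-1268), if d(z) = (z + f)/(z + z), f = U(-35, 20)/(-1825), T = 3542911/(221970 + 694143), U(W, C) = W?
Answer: 3703449143909/847990837320 ≈ 4.3673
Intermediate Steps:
T = 3542911/916113 ≈ 3.8673
f = 7/365 (f = -35/(-1825) = -35*(-1/1825) = 7/365 ≈ 0.019178)
d(z) = (7/365 + z)/(2*z) (d(z) = (z + 7/365)/(z + z) = (7/365 + z)/((2*z)) = (7/365 + z)*(1/(2*z)) = (7/365 + z)/(2*z))
T + d(-1268) = 3542911/916113 + (1/730)*(7 + 365*(-1268))/(-1268) = 3542911/916113 + (1/730)*(-1/1268)*(7 - 462820) = 3542911/916113 + (1/730)*(-1/1268)*(-462813) = 3542911/916113 + 462813/925640 = 3703449143909/847990837320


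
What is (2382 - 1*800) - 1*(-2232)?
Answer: 3814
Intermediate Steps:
(2382 - 1*800) - 1*(-2232) = (2382 - 800) + 2232 = 1582 + 2232 = 3814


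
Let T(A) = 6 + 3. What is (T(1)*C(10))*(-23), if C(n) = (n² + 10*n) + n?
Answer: -43470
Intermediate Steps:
C(n) = n² + 11*n
T(A) = 9
(T(1)*C(10))*(-23) = (9*(10*(11 + 10)))*(-23) = (9*(10*21))*(-23) = (9*210)*(-23) = 1890*(-23) = -43470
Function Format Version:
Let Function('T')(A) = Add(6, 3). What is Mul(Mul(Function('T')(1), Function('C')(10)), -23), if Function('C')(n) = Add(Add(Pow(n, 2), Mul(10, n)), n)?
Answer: -43470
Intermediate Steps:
Function('C')(n) = Add(Pow(n, 2), Mul(11, n))
Function('T')(A) = 9
Mul(Mul(Function('T')(1), Function('C')(10)), -23) = Mul(Mul(9, Mul(10, Add(11, 10))), -23) = Mul(Mul(9, Mul(10, 21)), -23) = Mul(Mul(9, 210), -23) = Mul(1890, -23) = -43470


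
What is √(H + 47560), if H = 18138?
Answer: √65698 ≈ 256.32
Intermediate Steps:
√(H + 47560) = √(18138 + 47560) = √65698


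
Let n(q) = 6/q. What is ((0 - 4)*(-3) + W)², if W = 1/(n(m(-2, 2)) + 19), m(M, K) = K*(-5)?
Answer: 1229881/8464 ≈ 145.31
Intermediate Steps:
m(M, K) = -5*K
W = 5/92 (W = 1/(6/((-5*2)) + 19) = 1/(6/(-10) + 19) = 1/(6*(-⅒) + 19) = 1/(-⅗ + 19) = 1/(92/5) = 5/92 ≈ 0.054348)
((0 - 4)*(-3) + W)² = ((0 - 4)*(-3) + 5/92)² = (-4*(-3) + 5/92)² = (12 + 5/92)² = (1109/92)² = 1229881/8464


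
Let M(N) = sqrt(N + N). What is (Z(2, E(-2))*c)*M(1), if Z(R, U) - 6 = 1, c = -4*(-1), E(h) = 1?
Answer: 28*sqrt(2) ≈ 39.598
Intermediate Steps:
c = 4
Z(R, U) = 7 (Z(R, U) = 6 + 1 = 7)
M(N) = sqrt(2)*sqrt(N) (M(N) = sqrt(2*N) = sqrt(2)*sqrt(N))
(Z(2, E(-2))*c)*M(1) = (7*4)*(sqrt(2)*sqrt(1)) = 28*(sqrt(2)*1) = 28*sqrt(2)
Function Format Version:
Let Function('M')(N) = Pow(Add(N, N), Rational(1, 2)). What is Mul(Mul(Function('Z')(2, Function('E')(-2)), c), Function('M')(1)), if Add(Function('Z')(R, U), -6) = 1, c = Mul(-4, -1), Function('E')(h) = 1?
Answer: Mul(28, Pow(2, Rational(1, 2))) ≈ 39.598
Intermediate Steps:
c = 4
Function('Z')(R, U) = 7 (Function('Z')(R, U) = Add(6, 1) = 7)
Function('M')(N) = Mul(Pow(2, Rational(1, 2)), Pow(N, Rational(1, 2))) (Function('M')(N) = Pow(Mul(2, N), Rational(1, 2)) = Mul(Pow(2, Rational(1, 2)), Pow(N, Rational(1, 2))))
Mul(Mul(Function('Z')(2, Function('E')(-2)), c), Function('M')(1)) = Mul(Mul(7, 4), Mul(Pow(2, Rational(1, 2)), Pow(1, Rational(1, 2)))) = Mul(28, Mul(Pow(2, Rational(1, 2)), 1)) = Mul(28, Pow(2, Rational(1, 2)))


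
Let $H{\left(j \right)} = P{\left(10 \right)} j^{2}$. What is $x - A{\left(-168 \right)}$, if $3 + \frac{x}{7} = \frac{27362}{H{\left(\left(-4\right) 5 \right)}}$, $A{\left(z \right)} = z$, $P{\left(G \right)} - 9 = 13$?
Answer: $\frac{742567}{4400} \approx 168.77$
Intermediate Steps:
$P{\left(G \right)} = 22$ ($P{\left(G \right)} = 9 + 13 = 22$)
$H{\left(j \right)} = 22 j^{2}$
$x = \frac{3367}{4400}$ ($x = -21 + 7 \frac{27362}{22 \left(\left(-4\right) 5\right)^{2}} = -21 + 7 \frac{27362}{22 \left(-20\right)^{2}} = -21 + 7 \frac{27362}{22 \cdot 400} = -21 + 7 \cdot \frac{27362}{8800} = -21 + 7 \cdot 27362 \cdot \frac{1}{8800} = -21 + 7 \cdot \frac{13681}{4400} = -21 + \frac{95767}{4400} = \frac{3367}{4400} \approx 0.76523$)
$x - A{\left(-168 \right)} = \frac{3367}{4400} - -168 = \frac{3367}{4400} + 168 = \frac{742567}{4400}$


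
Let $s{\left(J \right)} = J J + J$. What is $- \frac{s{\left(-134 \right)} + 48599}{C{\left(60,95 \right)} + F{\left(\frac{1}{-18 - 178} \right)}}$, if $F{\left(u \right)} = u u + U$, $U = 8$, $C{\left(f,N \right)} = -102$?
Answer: $\frac{2551629136}{3611103} \approx 706.61$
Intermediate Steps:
$s{\left(J \right)} = J + J^{2}$ ($s{\left(J \right)} = J^{2} + J = J + J^{2}$)
$F{\left(u \right)} = 8 + u^{2}$ ($F{\left(u \right)} = u u + 8 = u^{2} + 8 = 8 + u^{2}$)
$- \frac{s{\left(-134 \right)} + 48599}{C{\left(60,95 \right)} + F{\left(\frac{1}{-18 - 178} \right)}} = - \frac{- 134 \left(1 - 134\right) + 48599}{-102 + \left(8 + \left(\frac{1}{-18 - 178}\right)^{2}\right)} = - \frac{\left(-134\right) \left(-133\right) + 48599}{-102 + \left(8 + \left(\frac{1}{-196}\right)^{2}\right)} = - \frac{17822 + 48599}{-102 + \left(8 + \left(- \frac{1}{196}\right)^{2}\right)} = - \frac{66421}{-102 + \left(8 + \frac{1}{38416}\right)} = - \frac{66421}{-102 + \frac{307329}{38416}} = - \frac{66421}{- \frac{3611103}{38416}} = - \frac{66421 \left(-38416\right)}{3611103} = \left(-1\right) \left(- \frac{2551629136}{3611103}\right) = \frac{2551629136}{3611103}$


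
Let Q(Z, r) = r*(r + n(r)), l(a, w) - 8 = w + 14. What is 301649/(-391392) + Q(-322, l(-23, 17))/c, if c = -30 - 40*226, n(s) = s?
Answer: -1963285447/1774962720 ≈ -1.1061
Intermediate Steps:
l(a, w) = 22 + w (l(a, w) = 8 + (w + 14) = 8 + (14 + w) = 22 + w)
Q(Z, r) = 2*r**2 (Q(Z, r) = r*(r + r) = r*(2*r) = 2*r**2)
c = -9070 (c = -30 - 9040 = -9070)
301649/(-391392) + Q(-322, l(-23, 17))/c = 301649/(-391392) + (2*(22 + 17)**2)/(-9070) = 301649*(-1/391392) + (2*39**2)*(-1/9070) = -301649/391392 + (2*1521)*(-1/9070) = -301649/391392 + 3042*(-1/9070) = -301649/391392 - 1521/4535 = -1963285447/1774962720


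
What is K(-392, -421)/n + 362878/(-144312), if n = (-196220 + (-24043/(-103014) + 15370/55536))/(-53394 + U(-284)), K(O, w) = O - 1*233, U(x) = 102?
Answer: -1162760668038350386769/6750006537247141476 ≈ -172.26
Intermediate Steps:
K(O, w) = -233 + O (K(O, w) = O - 233 = -233 + O)
n = 93547404751471/25406896623264 (n = (-196220 + (-24043/(-103014) + 15370/55536))/(-53394 + 102) = (-196220 + (-24043*(-1/103014) + 15370*(1/55536)))/(-53292) = (-196220 + (24043/103014 + 7685/27768))*(-1/53292) = (-196220 + 243214769/476748792)*(-1/53292) = -93547404751471/476748792*(-1/53292) = 93547404751471/25406896623264 ≈ 3.6820)
K(-392, -421)/n + 362878/(-144312) = (-233 - 392)/(93547404751471/25406896623264) + 362878/(-144312) = -625*25406896623264/93547404751471 + 362878*(-1/144312) = -15879310389540000/93547404751471 - 181439/72156 = -1162760668038350386769/6750006537247141476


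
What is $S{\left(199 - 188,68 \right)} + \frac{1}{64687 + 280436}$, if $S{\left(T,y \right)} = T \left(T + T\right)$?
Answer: $\frac{83519767}{345123} \approx 242.0$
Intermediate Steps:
$S{\left(T,y \right)} = 2 T^{2}$ ($S{\left(T,y \right)} = T 2 T = 2 T^{2}$)
$S{\left(199 - 188,68 \right)} + \frac{1}{64687 + 280436} = 2 \left(199 - 188\right)^{2} + \frac{1}{64687 + 280436} = 2 \left(199 - 188\right)^{2} + \frac{1}{345123} = 2 \cdot 11^{2} + \frac{1}{345123} = 2 \cdot 121 + \frac{1}{345123} = 242 + \frac{1}{345123} = \frac{83519767}{345123}$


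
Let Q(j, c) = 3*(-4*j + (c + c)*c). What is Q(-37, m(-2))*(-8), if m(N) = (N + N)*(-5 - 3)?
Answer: -52704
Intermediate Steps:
m(N) = -16*N (m(N) = (2*N)*(-8) = -16*N)
Q(j, c) = -12*j + 6*c**2 (Q(j, c) = 3*(-4*j + (2*c)*c) = 3*(-4*j + 2*c**2) = -12*j + 6*c**2)
Q(-37, m(-2))*(-8) = (-12*(-37) + 6*(-16*(-2))**2)*(-8) = (444 + 6*32**2)*(-8) = (444 + 6*1024)*(-8) = (444 + 6144)*(-8) = 6588*(-8) = -52704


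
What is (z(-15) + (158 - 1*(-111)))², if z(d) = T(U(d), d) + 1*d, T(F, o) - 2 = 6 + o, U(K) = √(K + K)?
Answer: 61009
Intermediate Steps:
U(K) = √2*√K (U(K) = √(2*K) = √2*√K)
T(F, o) = 8 + o (T(F, o) = 2 + (6 + o) = 8 + o)
z(d) = 8 + 2*d (z(d) = (8 + d) + 1*d = (8 + d) + d = 8 + 2*d)
(z(-15) + (158 - 1*(-111)))² = ((8 + 2*(-15)) + (158 - 1*(-111)))² = ((8 - 30) + (158 + 111))² = (-22 + 269)² = 247² = 61009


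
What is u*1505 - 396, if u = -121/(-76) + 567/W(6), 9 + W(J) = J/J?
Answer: -15909347/152 ≈ -1.0467e+5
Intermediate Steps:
W(J) = -8 (W(J) = -9 + J/J = -9 + 1 = -8)
u = -10531/152 (u = -121/(-76) + 567/(-8) = -121*(-1/76) + 567*(-1/8) = 121/76 - 567/8 = -10531/152 ≈ -69.283)
u*1505 - 396 = -10531/152*1505 - 396 = -15849155/152 - 396 = -15909347/152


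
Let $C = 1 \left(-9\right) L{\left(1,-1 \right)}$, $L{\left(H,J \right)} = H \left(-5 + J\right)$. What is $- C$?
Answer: $-54$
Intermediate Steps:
$C = 54$ ($C = 1 \left(-9\right) 1 \left(-5 - 1\right) = - 9 \cdot 1 \left(-6\right) = \left(-9\right) \left(-6\right) = 54$)
$- C = \left(-1\right) 54 = -54$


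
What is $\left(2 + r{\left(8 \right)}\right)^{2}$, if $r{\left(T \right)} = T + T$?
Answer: $324$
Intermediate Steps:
$r{\left(T \right)} = 2 T$
$\left(2 + r{\left(8 \right)}\right)^{2} = \left(2 + 2 \cdot 8\right)^{2} = \left(2 + 16\right)^{2} = 18^{2} = 324$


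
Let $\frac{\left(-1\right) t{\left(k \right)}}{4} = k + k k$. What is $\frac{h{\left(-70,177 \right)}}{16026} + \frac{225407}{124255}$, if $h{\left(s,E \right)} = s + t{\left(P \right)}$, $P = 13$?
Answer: $\frac{585536182}{331885105} \approx 1.7643$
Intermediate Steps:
$t{\left(k \right)} = - 4 k - 4 k^{2}$ ($t{\left(k \right)} = - 4 \left(k + k k\right) = - 4 \left(k + k^{2}\right) = - 4 k - 4 k^{2}$)
$h{\left(s,E \right)} = -728 + s$ ($h{\left(s,E \right)} = s - 52 \left(1 + 13\right) = s - 52 \cdot 14 = s - 728 = -728 + s$)
$\frac{h{\left(-70,177 \right)}}{16026} + \frac{225407}{124255} = \frac{-728 - 70}{16026} + \frac{225407}{124255} = \left(-798\right) \frac{1}{16026} + 225407 \cdot \frac{1}{124255} = - \frac{133}{2671} + \frac{225407}{124255} = \frac{585536182}{331885105}$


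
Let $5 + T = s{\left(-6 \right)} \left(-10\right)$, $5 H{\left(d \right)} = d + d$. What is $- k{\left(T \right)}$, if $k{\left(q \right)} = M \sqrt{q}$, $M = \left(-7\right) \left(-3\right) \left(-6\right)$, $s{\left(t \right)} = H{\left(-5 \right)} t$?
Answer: $630 i \sqrt{5} \approx 1408.7 i$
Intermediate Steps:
$H{\left(d \right)} = \frac{2 d}{5}$ ($H{\left(d \right)} = \frac{d + d}{5} = \frac{2 d}{5}$)
$s{\left(t \right)} = - 2 t$ ($s{\left(t \right)} = \frac{2}{5} \left(-5\right) t = - 2 t$)
$M = -126$ ($M = 21 \left(-6\right) = -126$)
$T = -125$ ($T = -5 + \left(-2\right) \left(-6\right) \left(-10\right) = -5 + 12 \left(-10\right) = -5 - 120 = -125$)
$k{\left(q \right)} = - 126 \sqrt{q}$
$- k{\left(T \right)} = - \left(-126\right) \sqrt{-125} = - \left(-126\right) 5 i \sqrt{5} = - \left(-630\right) i \sqrt{5} = 630 i \sqrt{5}$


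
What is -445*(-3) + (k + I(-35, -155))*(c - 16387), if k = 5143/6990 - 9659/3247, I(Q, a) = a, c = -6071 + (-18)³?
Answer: 3366368817962/756551 ≈ 4.4496e+6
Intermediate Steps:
c = -11903 (c = -6071 - 5832 = -11903)
k = -50817089/22696530 (k = 5143*(1/6990) - 9659*1/3247 = 5143/6990 - 9659/3247 = -50817089/22696530 ≈ -2.2390)
-445*(-3) + (k + I(-35, -155))*(c - 16387) = -445*(-3) + (-50817089/22696530 - 155)*(-11903 - 16387) = 1335 - 3568779239/22696530*(-28290) = 1335 + 3365358822377/756551 = 3366368817962/756551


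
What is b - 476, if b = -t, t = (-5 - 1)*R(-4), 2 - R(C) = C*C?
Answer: -560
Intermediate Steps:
R(C) = 2 - C² (R(C) = 2 - C*C = 2 - C²)
t = 84 (t = (-5 - 1)*(2 - 1*(-4)²) = -6*(2 - 1*16) = -6*(2 - 16) = -6*(-14) = 84)
b = -84 (b = -1*84 = -84)
b - 476 = -84 - 476 = -560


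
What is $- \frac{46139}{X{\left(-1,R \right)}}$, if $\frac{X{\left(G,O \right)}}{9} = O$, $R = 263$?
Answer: $- \frac{46139}{2367} \approx -19.493$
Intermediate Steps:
$X{\left(G,O \right)} = 9 O$
$- \frac{46139}{X{\left(-1,R \right)}} = - \frac{46139}{9 \cdot 263} = - \frac{46139}{2367}$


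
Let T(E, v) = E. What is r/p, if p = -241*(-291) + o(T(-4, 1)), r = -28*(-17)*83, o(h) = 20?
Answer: 39508/70151 ≈ 0.56318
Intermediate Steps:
r = 39508 (r = 476*83 = 39508)
p = 70151 (p = -241*(-291) + 20 = 70131 + 20 = 70151)
r/p = 39508/70151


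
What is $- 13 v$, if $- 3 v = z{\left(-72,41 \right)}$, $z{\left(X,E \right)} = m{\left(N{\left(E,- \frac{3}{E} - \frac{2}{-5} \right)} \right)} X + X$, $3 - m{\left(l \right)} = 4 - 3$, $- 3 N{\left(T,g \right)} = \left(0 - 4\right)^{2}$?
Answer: $-936$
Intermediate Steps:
$N{\left(T,g \right)} = - \frac{16}{3}$ ($N{\left(T,g \right)} = - \frac{\left(0 - 4\right)^{2}}{3} = - \frac{\left(-4\right)^{2}}{3} = \left(- \frac{1}{3}\right) 16 = - \frac{16}{3}$)
$m{\left(l \right)} = 2$ ($m{\left(l \right)} = 3 - \left(4 - 3\right) = 3 - 1 = 2$)
$z{\left(X,E \right)} = 3 X$ ($z{\left(X,E \right)} = 2 X + X = 3 X$)
$v = 72$ ($v = - \frac{3 \left(-72\right)}{3} = \left(- \frac{1}{3}\right) \left(-216\right) = 72$)
$- 13 v = \left(-13\right) 72 = -936$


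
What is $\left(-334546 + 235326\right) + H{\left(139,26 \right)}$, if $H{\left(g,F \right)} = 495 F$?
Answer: $-86350$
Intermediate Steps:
$\left(-334546 + 235326\right) + H{\left(139,26 \right)} = \left(-334546 + 235326\right) + 495 \cdot 26 = -99220 + 12870 = -86350$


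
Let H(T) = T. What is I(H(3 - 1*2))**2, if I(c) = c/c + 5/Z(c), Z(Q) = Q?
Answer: 36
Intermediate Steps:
I(c) = 1 + 5/c (I(c) = c/c + 5/c = 1 + 5/c)
I(H(3 - 1*2))**2 = ((5 + (3 - 1*2))/(3 - 1*2))**2 = ((5 + (3 - 2))/(3 - 2))**2 = ((5 + 1)/1)**2 = (1*6)**2 = 6**2 = 36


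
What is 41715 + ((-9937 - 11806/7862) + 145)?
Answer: 125483410/3931 ≈ 31922.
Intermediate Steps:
41715 + ((-9937 - 11806/7862) + 145) = 41715 + ((-9937 - 11806*1/7862) + 145) = 41715 + ((-9937 - 5903/3931) + 145) = 41715 + (-39068250/3931 + 145) = 41715 - 38498255/3931 = 125483410/3931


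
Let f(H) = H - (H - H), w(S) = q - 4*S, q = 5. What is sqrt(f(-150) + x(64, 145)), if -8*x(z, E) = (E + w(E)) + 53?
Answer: I*sqrt(1646)/4 ≈ 10.143*I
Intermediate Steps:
w(S) = 5 - 4*S
x(z, E) = -29/4 + 3*E/8 (x(z, E) = -((E + (5 - 4*E)) + 53)/8 = -((5 - 3*E) + 53)/8 = -(58 - 3*E)/8 = -29/4 + 3*E/8)
f(H) = H (f(H) = H - 1*0 = H + 0 = H)
sqrt(f(-150) + x(64, 145)) = sqrt(-150 + (-29/4 + (3/8)*145)) = sqrt(-150 + (-29/4 + 435/8)) = sqrt(-150 + 377/8) = sqrt(-823/8) = I*sqrt(1646)/4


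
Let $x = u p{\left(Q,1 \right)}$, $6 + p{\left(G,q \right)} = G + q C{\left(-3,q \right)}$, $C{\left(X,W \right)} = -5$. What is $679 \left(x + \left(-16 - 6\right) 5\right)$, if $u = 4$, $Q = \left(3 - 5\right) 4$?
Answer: $-126294$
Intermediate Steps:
$Q = -8$ ($Q = \left(-2\right) 4 = -8$)
$p{\left(G,q \right)} = -6 + G - 5 q$ ($p{\left(G,q \right)} = -6 + \left(G + q \left(-5\right)\right) = -6 + \left(G - 5 q\right) = -6 + G - 5 q$)
$x = -76$ ($x = 4 \left(-6 - 8 - 5\right) = 4 \left(-19\right) = -76$)
$679 \left(x + \left(-16 - 6\right) 5\right) = 679 \left(-76 + \left(-16 - 6\right) 5\right) = 679 \left(-76 - 110\right) = 679 \left(-186\right) = -126294$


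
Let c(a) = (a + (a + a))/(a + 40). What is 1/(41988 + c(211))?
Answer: 251/10539621 ≈ 2.3815e-5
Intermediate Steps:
c(a) = 3*a/(40 + a) (c(a) = (a + 2*a)/(40 + a) = (3*a)/(40 + a) = 3*a/(40 + a))
1/(41988 + c(211)) = 1/(41988 + 3*211/(40 + 211)) = 1/(41988 + 3*211/251) = 1/(41988 + 3*211*(1/251)) = 1/(41988 + 633/251) = 1/(10539621/251) = 251/10539621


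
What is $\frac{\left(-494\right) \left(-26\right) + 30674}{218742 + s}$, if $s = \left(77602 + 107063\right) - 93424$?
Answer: $\frac{43518}{309983} \approx 0.14039$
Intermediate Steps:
$s = 91241$ ($s = 184665 - 93424 = 91241$)
$\frac{\left(-494\right) \left(-26\right) + 30674}{218742 + s} = \frac{\left(-494\right) \left(-26\right) + 30674}{218742 + 91241} = \frac{12844 + 30674}{309983} = 43518 \cdot \frac{1}{309983} = \frac{43518}{309983}$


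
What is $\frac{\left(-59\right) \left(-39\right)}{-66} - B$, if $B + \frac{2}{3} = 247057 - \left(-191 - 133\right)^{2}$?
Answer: $- \frac{9379603}{66} \approx -1.4212 \cdot 10^{5}$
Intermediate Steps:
$B = \frac{426241}{3}$ ($B = - \frac{2}{3} + \left(247057 - \left(-191 - 133\right)^{2}\right) = - \frac{2}{3} + \left(247057 - \left(-324\right)^{2}\right) = - \frac{2}{3} + \left(247057 - 104976\right) = - \frac{2}{3} + 142081 = \frac{426241}{3} \approx 1.4208 \cdot 10^{5}$)
$\frac{\left(-59\right) \left(-39\right)}{-66} - B = \frac{\left(-59\right) \left(-39\right)}{-66} - \frac{426241}{3} = 2301 \left(- \frac{1}{66}\right) - \frac{426241}{3} = - \frac{767}{22} - \frac{426241}{3} = - \frac{9379603}{66}$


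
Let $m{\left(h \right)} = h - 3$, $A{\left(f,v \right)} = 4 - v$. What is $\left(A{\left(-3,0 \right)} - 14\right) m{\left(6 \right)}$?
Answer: $-30$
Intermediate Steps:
$m{\left(h \right)} = -3 + h$
$\left(A{\left(-3,0 \right)} - 14\right) m{\left(6 \right)} = \left(\left(4 - 0\right) - 14\right) \left(-3 + 6\right) = \left(\left(4 + 0\right) - 14\right) 3 = \left(4 - 14\right) 3 = \left(-10\right) 3 = -30$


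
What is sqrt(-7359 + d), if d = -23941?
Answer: 10*I*sqrt(313) ≈ 176.92*I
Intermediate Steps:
sqrt(-7359 + d) = sqrt(-7359 - 23941) = sqrt(-31300) = 10*I*sqrt(313)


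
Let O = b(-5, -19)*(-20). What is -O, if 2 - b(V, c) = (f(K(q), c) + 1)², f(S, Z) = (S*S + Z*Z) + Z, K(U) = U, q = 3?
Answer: -2478040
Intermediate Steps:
f(S, Z) = Z + S² + Z² (f(S, Z) = (S² + Z²) + Z = Z + S² + Z²)
b(V, c) = 2 - (10 + c + c²)² (b(V, c) = 2 - ((c + 3² + c²) + 1)² = 2 - ((c + 9 + c²) + 1)² = 2 - ((9 + c + c²) + 1)² = 2 - (10 + c + c²)²)
O = 2478040 (O = (2 - (10 - 19 + (-19)²)²)*(-20) = (2 - (10 - 19 + 361)²)*(-20) = (2 - 1*352²)*(-20) = (2 - 1*123904)*(-20) = (2 - 123904)*(-20) = -123902*(-20) = 2478040)
-O = -1*2478040 = -2478040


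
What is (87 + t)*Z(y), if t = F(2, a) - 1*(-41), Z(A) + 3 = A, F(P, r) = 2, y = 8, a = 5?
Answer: 650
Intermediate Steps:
Z(A) = -3 + A
t = 43 (t = 2 - 1*(-41) = 2 + 41 = 43)
(87 + t)*Z(y) = (87 + 43)*(-3 + 8) = 130*5 = 650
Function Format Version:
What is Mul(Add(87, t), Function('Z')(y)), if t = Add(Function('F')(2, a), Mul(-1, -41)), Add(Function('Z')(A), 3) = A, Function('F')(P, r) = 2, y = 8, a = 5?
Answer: 650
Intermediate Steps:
Function('Z')(A) = Add(-3, A)
t = 43 (t = Add(2, Mul(-1, -41)) = Add(2, 41) = 43)
Mul(Add(87, t), Function('Z')(y)) = Mul(Add(87, 43), Add(-3, 8)) = Mul(130, 5) = 650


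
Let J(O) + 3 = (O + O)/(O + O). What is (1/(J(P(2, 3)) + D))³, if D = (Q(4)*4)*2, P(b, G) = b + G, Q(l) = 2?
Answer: 1/2744 ≈ 0.00036443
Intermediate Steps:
P(b, G) = G + b
J(O) = -2 (J(O) = -3 + (O + O)/(O + O) = -3 + (2*O)/((2*O)) = -3 + (2*O)*(1/(2*O)) = -3 + 1 = -2)
D = 16 (D = (2*4)*2 = 8*2 = 16)
(1/(J(P(2, 3)) + D))³ = (1/(-2 + 16))³ = (1/14)³ = 1/2744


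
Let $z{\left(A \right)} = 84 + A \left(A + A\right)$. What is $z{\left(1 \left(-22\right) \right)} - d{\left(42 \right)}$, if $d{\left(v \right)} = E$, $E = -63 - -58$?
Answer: $1057$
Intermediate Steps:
$z{\left(A \right)} = 84 + 2 A^{2}$ ($z{\left(A \right)} = 84 + A 2 A = 84 + 2 A^{2}$)
$E = -5$ ($E = -63 + 58 = -5$)
$d{\left(v \right)} = -5$
$z{\left(1 \left(-22\right) \right)} - d{\left(42 \right)} = \left(84 + 2 \left(1 \left(-22\right)\right)^{2}\right) - -5 = \left(84 + 2 \left(-22\right)^{2}\right) + 5 = \left(84 + 2 \cdot 484\right) + 5 = \left(84 + 968\right) + 5 = 1052 + 5 = 1057$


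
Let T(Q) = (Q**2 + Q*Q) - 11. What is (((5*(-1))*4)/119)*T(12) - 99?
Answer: -17321/119 ≈ -145.55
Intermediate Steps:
T(Q) = -11 + 2*Q**2 (T(Q) = (Q**2 + Q**2) - 11 = 2*Q**2 - 11 = -11 + 2*Q**2)
(((5*(-1))*4)/119)*T(12) - 99 = (((5*(-1))*4)/119)*(-11 + 2*12**2) - 99 = (-5*4*(1/119))*(-11 + 2*144) - 99 = (-20*1/119)*(-11 + 288) - 99 = -20/119*277 - 99 = -5540/119 - 99 = -17321/119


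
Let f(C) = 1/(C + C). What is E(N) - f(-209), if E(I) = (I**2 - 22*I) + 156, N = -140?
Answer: 9545449/418 ≈ 22836.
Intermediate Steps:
E(I) = 156 + I**2 - 22*I
f(C) = 1/(2*C)
E(N) - f(-209) = (156 + (-140)**2 - 22*(-140)) - 1/(2*(-209)) = (156 + 19600 + 3080) - (-1)/(2*209) = 22836 - 1*(-1/418) = 22836 + 1/418 = 9545449/418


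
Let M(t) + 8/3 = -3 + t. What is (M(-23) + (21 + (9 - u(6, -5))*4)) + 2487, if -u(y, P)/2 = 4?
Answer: 7642/3 ≈ 2547.3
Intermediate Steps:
u(y, P) = -8 (u(y, P) = -2*4 = -8)
M(t) = -17/3 + t (M(t) = -8/3 + (-3 + t) = -17/3 + t)
(M(-23) + (21 + (9 - u(6, -5))*4)) + 2487 = ((-17/3 - 23) + (21 + (9 - 1*(-8))*4)) + 2487 = (-86/3 + (21 + (9 + 8)*4)) + 2487 = (-86/3 + (21 + 17*4)) + 2487 = (-86/3 + (21 + 68)) + 2487 = (-86/3 + 89) + 2487 = 181/3 + 2487 = 7642/3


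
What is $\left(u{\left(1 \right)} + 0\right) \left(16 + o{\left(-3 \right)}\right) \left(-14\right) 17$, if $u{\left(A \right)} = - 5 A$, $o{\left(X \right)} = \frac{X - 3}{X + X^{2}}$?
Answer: $17850$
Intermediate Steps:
$o{\left(X \right)} = \frac{-3 + X}{X + X^{2}}$
$\left(u{\left(1 \right)} + 0\right) \left(16 + o{\left(-3 \right)}\right) \left(-14\right) 17 = \left(\left(-5\right) 1 + 0\right) \left(16 + \frac{-3 - 3}{\left(-3\right) \left(1 - 3\right)}\right) \left(-14\right) 17 = \left(-5 + 0\right) \left(16 - \frac{1}{3} \frac{1}{-2} \left(-6\right)\right) \left(-14\right) 17 = - 5 \left(16 - \left(- \frac{1}{6}\right) \left(-6\right)\right) \left(-14\right) 17 = - 5 \left(16 - 1\right) \left(-14\right) 17 = \left(-5\right) 15 \left(-14\right) 17 = \left(-75\right) \left(-14\right) 17 = 1050 \cdot 17 = 17850$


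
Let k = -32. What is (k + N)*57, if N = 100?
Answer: 3876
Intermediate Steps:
(k + N)*57 = (-32 + 100)*57 = 68*57 = 3876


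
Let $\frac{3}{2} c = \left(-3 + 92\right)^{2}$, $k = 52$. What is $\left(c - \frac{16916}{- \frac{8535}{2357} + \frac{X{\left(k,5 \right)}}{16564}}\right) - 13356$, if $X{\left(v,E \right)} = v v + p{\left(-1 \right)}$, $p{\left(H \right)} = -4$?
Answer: $- \frac{8954708719}{2812705} \approx -3183.7$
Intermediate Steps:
$X{\left(v,E \right)} = -4 + v^{2}$ ($X{\left(v,E \right)} = v v - 4 = v^{2} - 4 = -4 + v^{2}$)
$c = \frac{15842}{3}$ ($c = \frac{2 \left(-3 + 92\right)^{2}}{3} = \frac{2 \cdot 89^{2}}{3} = \frac{2}{3} \cdot 7921 = \frac{15842}{3} \approx 5280.7$)
$\left(c - \frac{16916}{- \frac{8535}{2357} + \frac{X{\left(k,5 \right)}}{16564}}\right) - 13356 = \left(\frac{15842}{3} - \frac{16916}{- \frac{8535}{2357} + \frac{-4 + 52^{2}}{16564}}\right) - 13356 = \left(\frac{15842}{3} - \frac{16916}{\left(-8535\right) \frac{1}{2357} + \left(-4 + 2704\right) \frac{1}{16564}}\right) - 13356 = \left(\frac{15842}{3} - \frac{16916}{- \frac{8535}{2357} + 2700 \cdot \frac{1}{16564}}\right) - 13356 = \left(\frac{15842}{3} - \frac{16916}{- \frac{8535}{2357} + \frac{675}{4141}}\right) - 13356 = \left(\frac{15842}{3} - \frac{16916}{- \frac{33752460}{9760337}}\right) - 13356 = \left(\frac{15842}{3} - - \frac{41276465173}{8438115}\right) - 13356 = \left(\frac{15842}{3} + \frac{41276465173}{8438115}\right) - 13356 = \frac{28611779261}{2812705} - 13356 = - \frac{8954708719}{2812705}$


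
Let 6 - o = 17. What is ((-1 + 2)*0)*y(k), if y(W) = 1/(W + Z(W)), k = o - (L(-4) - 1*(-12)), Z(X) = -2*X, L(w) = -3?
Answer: 0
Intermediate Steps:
o = -11 (o = 6 - 1*17 = 6 - 17 = -11)
k = -20 (k = -11 - (-3 - 1*(-12)) = -11 - (-3 + 12) = -11 - 1*9 = -11 - 9 = -20)
y(W) = -1/W (y(W) = 1/(W - 2*W) = 1/(-W) = -1/W)
((-1 + 2)*0)*y(k) = ((-1 + 2)*0)*(-1/(-20)) = (1*0)*(-1*(-1/20)) = 0*(1/20) = 0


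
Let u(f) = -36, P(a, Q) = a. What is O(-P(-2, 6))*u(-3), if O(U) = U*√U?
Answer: -72*√2 ≈ -101.82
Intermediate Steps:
O(U) = U^(3/2)
O(-P(-2, 6))*u(-3) = (-1*(-2))^(3/2)*(-36) = 2^(3/2)*(-36) = (2*√2)*(-36) = -72*√2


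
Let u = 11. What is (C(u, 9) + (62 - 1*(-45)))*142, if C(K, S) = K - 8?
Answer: 15620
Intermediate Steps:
C(K, S) = -8 + K
(C(u, 9) + (62 - 1*(-45)))*142 = ((-8 + 11) + (62 - 1*(-45)))*142 = (3 + (62 + 45))*142 = (3 + 107)*142 = 110*142 = 15620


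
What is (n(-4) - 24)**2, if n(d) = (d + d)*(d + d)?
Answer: 1600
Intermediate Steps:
n(d) = 4*d**2 (n(d) = (2*d)*(2*d) = 4*d**2)
(n(-4) - 24)**2 = (4*(-4)**2 - 24)**2 = (4*16 - 24)**2 = (64 - 24)**2 = 40**2 = 1600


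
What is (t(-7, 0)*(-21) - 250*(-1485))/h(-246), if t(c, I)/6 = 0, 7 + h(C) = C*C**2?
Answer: -371250/14886943 ≈ -0.024938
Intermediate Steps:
h(C) = -7 + C**3 (h(C) = -7 + C*C**2 = -7 + C**3)
t(c, I) = 0 (t(c, I) = 6*0 = 0)
(t(-7, 0)*(-21) - 250*(-1485))/h(-246) = (0*(-21) - 250*(-1485))/(-7 + (-246)**3) = (0 + 371250)/(-7 - 14886936) = 371250/(-14886943) = 371250*(-1/14886943) = -371250/14886943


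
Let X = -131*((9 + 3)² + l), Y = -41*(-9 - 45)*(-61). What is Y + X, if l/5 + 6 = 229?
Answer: -299983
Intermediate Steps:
l = 1115 (l = -30 + 5*229 = -30 + 1145 = 1115)
Y = -135054 (Y = -41*(-54)*(-61) = 2214*(-61) = -135054)
X = -164929 (X = -131*((9 + 3)² + 1115) = -131*(12² + 1115) = -131*(144 + 1115) = -131*1259 = -164929)
Y + X = -135054 - 164929 = -299983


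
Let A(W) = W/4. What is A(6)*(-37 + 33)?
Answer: -6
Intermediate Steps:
A(W) = W/4 (A(W) = W*(¼) = W/4)
A(6)*(-37 + 33) = ((¼)*6)*(-37 + 33) = (3/2)*(-4) = -6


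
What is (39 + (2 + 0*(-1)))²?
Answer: 1681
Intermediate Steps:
(39 + (2 + 0*(-1)))² = (39 + (2 + 0))² = (39 + 2)² = 41² = 1681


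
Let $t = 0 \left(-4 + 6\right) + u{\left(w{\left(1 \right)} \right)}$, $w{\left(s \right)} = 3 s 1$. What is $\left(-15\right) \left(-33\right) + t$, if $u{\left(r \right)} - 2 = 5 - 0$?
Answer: $502$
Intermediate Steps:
$w{\left(s \right)} = 3 s$
$u{\left(r \right)} = 7$ ($u{\left(r \right)} = 2 + \left(5 - 0\right) = 2 + \left(5 + 0\right) = 2 + 5 = 7$)
$t = 7$ ($t = 0 \left(-4 + 6\right) + 7 = 0 \cdot 2 + 7 = 0 + 7 = 7$)
$\left(-15\right) \left(-33\right) + t = \left(-15\right) \left(-33\right) + 7 = 495 + 7 = 502$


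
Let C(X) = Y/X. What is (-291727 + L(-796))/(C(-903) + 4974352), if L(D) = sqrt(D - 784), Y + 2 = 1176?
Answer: -263429481/4491838682 + 903*I*sqrt(395)/2245919341 ≈ -0.058646 + 7.9908e-6*I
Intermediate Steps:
Y = 1174 (Y = -2 + 1176 = 1174)
L(D) = sqrt(-784 + D)
C(X) = 1174/X
(-291727 + L(-796))/(C(-903) + 4974352) = (-291727 + sqrt(-784 - 796))/(1174/(-903) + 4974352) = (-291727 + sqrt(-1580))/(1174*(-1/903) + 4974352) = (-291727 + 2*I*sqrt(395))/(-1174/903 + 4974352) = (-291727 + 2*I*sqrt(395))/(4491838682/903) = (-291727 + 2*I*sqrt(395))*(903/4491838682) = -263429481/4491838682 + 903*I*sqrt(395)/2245919341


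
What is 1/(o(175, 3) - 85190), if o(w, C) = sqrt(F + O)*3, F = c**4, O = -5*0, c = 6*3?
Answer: -1/84218 ≈ -1.1874e-5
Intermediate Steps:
c = 18
O = 0
F = 104976 (F = 18**4 = 104976)
o(w, C) = 972 (o(w, C) = sqrt(104976 + 0)*3 = sqrt(104976)*3 = 324*3 = 972)
1/(o(175, 3) - 85190) = 1/(972 - 85190) = 1/(-84218) = -1/84218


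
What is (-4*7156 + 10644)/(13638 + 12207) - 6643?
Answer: -34341263/5169 ≈ -6643.7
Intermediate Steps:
(-4*7156 + 10644)/(13638 + 12207) - 6643 = (-28624 + 10644)/25845 - 6643 = -17980*1/25845 - 6643 = -3596/5169 - 6643 = -34341263/5169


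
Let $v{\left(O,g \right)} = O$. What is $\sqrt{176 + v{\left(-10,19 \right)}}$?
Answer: $\sqrt{166} \approx 12.884$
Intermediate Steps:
$\sqrt{176 + v{\left(-10,19 \right)}} = \sqrt{176 - 10} = \sqrt{166}$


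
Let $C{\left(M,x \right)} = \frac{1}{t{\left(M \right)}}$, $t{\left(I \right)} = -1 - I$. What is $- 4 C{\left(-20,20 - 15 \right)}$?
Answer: $- \frac{4}{19} \approx -0.21053$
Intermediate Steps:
$C{\left(M,x \right)} = \frac{1}{-1 - M}$
$- 4 C{\left(-20,20 - 15 \right)} = - 4 \left(- \frac{1}{1 - 20}\right) = - 4 \left(- \frac{1}{-19}\right) = - 4 \left(\left(-1\right) \left(- \frac{1}{19}\right)\right) = \left(-4\right) \frac{1}{19} = - \frac{4}{19}$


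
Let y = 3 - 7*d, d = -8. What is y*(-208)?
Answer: -12272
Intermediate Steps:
y = 59 (y = 3 - 7*(-8) = 3 + 56 = 59)
y*(-208) = 59*(-208) = -12272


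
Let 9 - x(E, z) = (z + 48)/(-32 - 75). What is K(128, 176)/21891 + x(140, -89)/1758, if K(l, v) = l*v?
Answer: 236546415/228768247 ≈ 1.0340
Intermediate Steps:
x(E, z) = 1011/107 + z/107 (x(E, z) = 9 - (z + 48)/(-32 - 75) = 9 - (48 + z)/(-107) = 9 - (48 + z)*(-1)/107 = 9 - (-48/107 - z/107) = 9 + (48/107 + z/107) = 1011/107 + z/107)
K(128, 176)/21891 + x(140, -89)/1758 = (128*176)/21891 + (1011/107 + (1/107)*(-89))/1758 = 22528*(1/21891) + (1011/107 - 89/107)*(1/1758) = 22528/21891 + (922/107)*(1/1758) = 22528/21891 + 461/94053 = 236546415/228768247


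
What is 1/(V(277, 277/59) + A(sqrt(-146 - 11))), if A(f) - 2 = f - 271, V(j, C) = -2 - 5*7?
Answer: -306/93793 - I*sqrt(157)/93793 ≈ -0.0032625 - 0.00013359*I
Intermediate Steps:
V(j, C) = -37 (V(j, C) = -2 - 35 = -37)
A(f) = -269 + f (A(f) = 2 + (f - 271) = 2 + (-271 + f) = -269 + f)
1/(V(277, 277/59) + A(sqrt(-146 - 11))) = 1/(-37 + (-269 + sqrt(-146 - 11))) = 1/(-37 + (-269 + sqrt(-157))) = 1/(-37 + (-269 + I*sqrt(157))) = 1/(-306 + I*sqrt(157))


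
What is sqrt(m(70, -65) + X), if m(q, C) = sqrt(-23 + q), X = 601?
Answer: sqrt(601 + sqrt(47)) ≈ 24.655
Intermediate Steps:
sqrt(m(70, -65) + X) = sqrt(sqrt(-23 + 70) + 601) = sqrt(sqrt(47) + 601) = sqrt(601 + sqrt(47))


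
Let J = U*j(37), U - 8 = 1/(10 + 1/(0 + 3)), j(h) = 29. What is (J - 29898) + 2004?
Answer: -857435/31 ≈ -27659.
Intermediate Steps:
U = 251/31 (U = 8 + 1/(10 + 1/(0 + 3)) = 8 + 1/(10 + 1/3) = 8 + 1/(10 + ⅓) = 8 + 1/(31/3) = 8 + 3/31 = 251/31 ≈ 8.0968)
J = 7279/31 (J = (251/31)*29 = 7279/31 ≈ 234.81)
(J - 29898) + 2004 = (7279/31 - 29898) + 2004 = -919559/31 + 2004 = -857435/31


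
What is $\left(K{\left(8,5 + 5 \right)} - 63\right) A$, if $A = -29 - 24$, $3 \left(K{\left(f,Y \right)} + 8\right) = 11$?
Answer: $\frac{10706}{3} \approx 3568.7$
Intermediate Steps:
$K{\left(f,Y \right)} = - \frac{13}{3}$ ($K{\left(f,Y \right)} = -8 + \frac{1}{3} \cdot 11 = -8 + \frac{11}{3} = - \frac{13}{3}$)
$A = -53$
$\left(K{\left(8,5 + 5 \right)} - 63\right) A = \left(- \frac{13}{3} - 63\right) \left(-53\right) = \left(- \frac{202}{3}\right) \left(-53\right) = \frac{10706}{3}$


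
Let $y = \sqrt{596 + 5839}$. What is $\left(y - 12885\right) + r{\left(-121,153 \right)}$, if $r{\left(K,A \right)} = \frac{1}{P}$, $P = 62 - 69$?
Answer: $- \frac{90196}{7} + 3 \sqrt{715} \approx -12805.0$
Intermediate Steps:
$P = -7$ ($P = 62 - 69 = -7$)
$y = 3 \sqrt{715}$ ($y = \sqrt{6435} = 3 \sqrt{715} \approx 80.219$)
$r{\left(K,A \right)} = - \frac{1}{7}$ ($r{\left(K,A \right)} = \frac{1}{-7} = - \frac{1}{7}$)
$\left(y - 12885\right) + r{\left(-121,153 \right)} = \left(3 \sqrt{715} - 12885\right) - \frac{1}{7} = \left(-12885 + 3 \sqrt{715}\right) - \frac{1}{7} = - \frac{90196}{7} + 3 \sqrt{715}$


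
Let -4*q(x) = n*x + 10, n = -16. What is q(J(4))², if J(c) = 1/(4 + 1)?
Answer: 289/100 ≈ 2.8900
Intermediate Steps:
J(c) = ⅕ (J(c) = 1/5 = ⅕)
q(x) = -5/2 + 4*x (q(x) = -(-16*x + 10)/4 = -(10 - 16*x)/4 = -5/2 + 4*x)
q(J(4))² = (-5/2 + 4*(⅕))² = (-5/2 + ⅘)² = (-17/10)² = 289/100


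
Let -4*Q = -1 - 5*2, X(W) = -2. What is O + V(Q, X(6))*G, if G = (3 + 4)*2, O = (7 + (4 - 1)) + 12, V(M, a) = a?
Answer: -6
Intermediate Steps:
Q = 11/4 (Q = -(-1 - 5*2)/4 = -(-1 - 10)/4 = -¼*(-11) = 11/4 ≈ 2.7500)
O = 22 (O = (7 + 3) + 12 = 10 + 12 = 22)
G = 14 (G = 7*2 = 14)
O + V(Q, X(6))*G = 22 - 2*14 = 22 - 28 = -6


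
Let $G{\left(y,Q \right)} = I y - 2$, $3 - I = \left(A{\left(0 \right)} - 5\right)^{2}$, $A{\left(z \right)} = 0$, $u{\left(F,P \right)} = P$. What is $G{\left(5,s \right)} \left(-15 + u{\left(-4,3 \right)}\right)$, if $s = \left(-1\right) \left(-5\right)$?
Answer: $1344$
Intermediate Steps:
$s = 5$
$I = -22$ ($I = 3 - \left(0 - 5\right)^{2} = 3 - \left(-5\right)^{2} = 3 - 25 = -22$)
$G{\left(y,Q \right)} = -2 - 22 y$ ($G{\left(y,Q \right)} = - 22 y - 2 = -2 - 22 y$)
$G{\left(5,s \right)} \left(-15 + u{\left(-4,3 \right)}\right) = \left(-2 - 110\right) \left(-15 + 3\right) = \left(-2 - 110\right) \left(-12\right) = \left(-112\right) \left(-12\right) = 1344$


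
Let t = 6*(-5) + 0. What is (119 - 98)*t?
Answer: -630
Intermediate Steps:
t = -30 (t = -30 + 0 = -30)
(119 - 98)*t = (119 - 98)*(-30) = 21*(-30) = -630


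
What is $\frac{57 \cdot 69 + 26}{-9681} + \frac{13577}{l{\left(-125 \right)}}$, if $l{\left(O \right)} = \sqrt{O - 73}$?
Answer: $- \frac{3959}{9681} - \frac{13577 i \sqrt{22}}{66} \approx -0.40895 - 964.88 i$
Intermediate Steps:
$l{\left(O \right)} = \sqrt{-73 + O}$
$\frac{57 \cdot 69 + 26}{-9681} + \frac{13577}{l{\left(-125 \right)}} = \frac{57 \cdot 69 + 26}{-9681} + \frac{13577}{\sqrt{-73 - 125}} = \left(3933 + 26\right) \left(- \frac{1}{9681}\right) + \frac{13577}{\sqrt{-198}} = 3959 \left(- \frac{1}{9681}\right) + \frac{13577}{3 i \sqrt{22}} = - \frac{3959}{9681} + 13577 \left(- \frac{i \sqrt{22}}{66}\right) = - \frac{3959}{9681} - \frac{13577 i \sqrt{22}}{66}$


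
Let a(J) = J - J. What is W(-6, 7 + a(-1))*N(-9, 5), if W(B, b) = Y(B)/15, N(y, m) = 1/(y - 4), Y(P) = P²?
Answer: -12/65 ≈ -0.18462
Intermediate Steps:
N(y, m) = 1/(-4 + y)
a(J) = 0
W(B, b) = B²/15
W(-6, 7 + a(-1))*N(-9, 5) = ((1/15)*(-6)²)/(-4 - 9) = ((1/15)*36)/(-13) = (12/5)*(-1/13) = -12/65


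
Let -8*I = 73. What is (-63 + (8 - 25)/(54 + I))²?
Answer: 517699009/128881 ≈ 4016.9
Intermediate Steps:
I = -73/8 (I = -⅛*73 = -73/8 ≈ -9.1250)
(-63 + (8 - 25)/(54 + I))² = (-63 + (8 - 25)/(54 - 73/8))² = (-63 - 17/359/8)² = (-63 - 17*8/359)² = (-63 - 136/359)² = (-22753/359)² = 517699009/128881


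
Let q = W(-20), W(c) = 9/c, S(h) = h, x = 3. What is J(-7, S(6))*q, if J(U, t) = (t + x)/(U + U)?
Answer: 81/280 ≈ 0.28929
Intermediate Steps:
J(U, t) = (3 + t)/(2*U) (J(U, t) = (t + 3)/(U + U) = (3 + t)/((2*U)) = (3 + t)*(1/(2*U)) = (3 + t)/(2*U))
q = -9/20 (q = 9/(-20) = 9*(-1/20) = -9/20 ≈ -0.45000)
J(-7, S(6))*q = ((½)*(3 + 6)/(-7))*(-9/20) = ((½)*(-⅐)*9)*(-9/20) = -9/14*(-9/20) = 81/280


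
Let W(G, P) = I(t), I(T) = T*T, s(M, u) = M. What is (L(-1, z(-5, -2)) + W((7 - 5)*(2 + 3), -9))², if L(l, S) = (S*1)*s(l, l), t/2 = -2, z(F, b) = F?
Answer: 441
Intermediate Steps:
t = -4 (t = 2*(-2) = -4)
I(T) = T²
W(G, P) = 16 (W(G, P) = (-4)² = 16)
L(l, S) = S*l (L(l, S) = (S*1)*l = S*l)
(L(-1, z(-5, -2)) + W((7 - 5)*(2 + 3), -9))² = (-5*(-1) + 16)² = (5 + 16)² = 21² = 441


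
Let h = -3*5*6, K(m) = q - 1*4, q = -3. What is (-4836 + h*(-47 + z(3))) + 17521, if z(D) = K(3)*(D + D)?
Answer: 20695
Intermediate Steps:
K(m) = -7 (K(m) = -3 - 1*4 = -3 - 4 = -7)
z(D) = -14*D (z(D) = -7*(D + D) = -14*D)
h = -90 (h = -15*6 = -90)
(-4836 + h*(-47 + z(3))) + 17521 = (-4836 - 90*(-47 - 14*3)) + 17521 = (-4836 - 90*(-47 - 42)) + 17521 = (-4836 - 90*(-89)) + 17521 = (-4836 + 8010) + 17521 = 3174 + 17521 = 20695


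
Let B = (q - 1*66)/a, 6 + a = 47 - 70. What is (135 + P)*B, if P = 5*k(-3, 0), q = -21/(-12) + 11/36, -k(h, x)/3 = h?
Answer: 11510/29 ≈ 396.90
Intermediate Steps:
k(h, x) = -3*h
q = 37/18 (q = -21*(-1/12) + 11*(1/36) = 7/4 + 11/36 = 37/18 ≈ 2.0556)
P = 45 (P = 5*(-3*(-3)) = 5*9 = 45)
a = -29 (a = -6 + (47 - 70) = -6 - 23 = -29)
B = 1151/522 (B = (37/18 - 1*66)/(-29) = (37/18 - 66)*(-1/29) = -1151/18*(-1/29) = 1151/522 ≈ 2.2050)
(135 + P)*B = (135 + 45)*(1151/522) = 180*(1151/522) = 11510/29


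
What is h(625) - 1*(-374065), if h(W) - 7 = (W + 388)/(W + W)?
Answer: 467591013/1250 ≈ 3.7407e+5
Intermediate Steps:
h(W) = 7 + (388 + W)/(2*W) (h(W) = 7 + (W + 388)/(W + W) = 7 + (388 + W)/((2*W)) = 7 + (388 + W)*(1/(2*W)) = 7 + (388 + W)/(2*W))
h(625) - 1*(-374065) = (15/2 + 194/625) - 1*(-374065) = (15/2 + 194*(1/625)) + 374065 = (15/2 + 194/625) + 374065 = 9763/1250 + 374065 = 467591013/1250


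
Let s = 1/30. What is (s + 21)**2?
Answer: 398161/900 ≈ 442.40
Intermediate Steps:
s = 1/30 ≈ 0.033333
(s + 21)**2 = (1/30 + 21)**2 = (631/30)**2 = 398161/900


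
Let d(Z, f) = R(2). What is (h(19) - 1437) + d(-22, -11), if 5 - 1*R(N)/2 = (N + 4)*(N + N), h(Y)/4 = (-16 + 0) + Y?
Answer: -1463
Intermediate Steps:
h(Y) = -64 + 4*Y (h(Y) = 4*((-16 + 0) + Y) = 4*(-16 + Y) = -64 + 4*Y)
R(N) = 10 - 4*N*(4 + N) (R(N) = 10 - 2*(N + 4)*(N + N) = 10 - 2*(4 + N)*2*N = 10 - 4*N*(4 + N))
d(Z, f) = -38 (d(Z, f) = 10 - 16*2 - 4*2**2 = 10 - 32 - 4*4 = 10 - 32 - 16 = -38)
(h(19) - 1437) + d(-22, -11) = ((-64 + 4*19) - 1437) - 38 = ((-64 + 76) - 1437) - 38 = (12 - 1437) - 38 = -1425 - 38 = -1463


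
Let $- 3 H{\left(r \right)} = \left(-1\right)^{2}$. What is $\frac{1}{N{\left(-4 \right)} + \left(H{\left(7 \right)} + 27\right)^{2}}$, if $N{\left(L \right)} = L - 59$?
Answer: $\frac{9}{5833} \approx 0.0015429$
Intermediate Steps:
$N{\left(L \right)} = -59 + L$
$H{\left(r \right)} = - \frac{1}{3}$ ($H{\left(r \right)} = - \frac{\left(-1\right)^{2}}{3} = \left(- \frac{1}{3}\right) 1 = - \frac{1}{3}$)
$\frac{1}{N{\left(-4 \right)} + \left(H{\left(7 \right)} + 27\right)^{2}} = \frac{1}{\left(-59 - 4\right) + \left(- \frac{1}{3} + 27\right)^{2}} = \frac{1}{-63 + \left(\frac{80}{3}\right)^{2}} = \frac{1}{-63 + \frac{6400}{9}} = \frac{1}{\frac{5833}{9}} = \frac{9}{5833}$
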